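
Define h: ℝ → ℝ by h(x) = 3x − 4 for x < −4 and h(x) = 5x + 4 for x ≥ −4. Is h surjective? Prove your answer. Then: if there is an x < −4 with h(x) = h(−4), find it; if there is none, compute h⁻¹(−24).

-20/3

Both pieces are strictly increasing (slopes 3 and 5), so each is injective on its own interval.
The left piece maps (−∞, −4) onto (−∞, −16); the right piece maps [−4, ∞) onto [−16, ∞).
These images together cover ℝ, so h is surjective.
Because the two images are disjoint, no x < −4 has h(x) = h(−4), so we compute h⁻¹(−24): −24 lies in (−∞, −16), so solve 3x − 4 = −24: x = (−24 + 4)/3 = −20/3.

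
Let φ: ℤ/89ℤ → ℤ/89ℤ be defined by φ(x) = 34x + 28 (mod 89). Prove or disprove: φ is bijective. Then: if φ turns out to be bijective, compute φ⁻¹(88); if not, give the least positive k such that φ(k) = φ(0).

7

Suppose φ(u) = φ(v) in ℤ/89ℤ. Then 34u + 28 ≡ 34v + 28 (mod 89), so 34(u − v) ≡ 0 (mod 89).
Since gcd(34, 89) = 1, 34 is invertible modulo 89, so u − v ≡ 0 (mod 89), i.e. u = v.
We now compute 34⁻¹ mod 89 explicitly. Euclid's algorithm: 89 = 2·34 + 21, 34 = 1·21 + 13, 21 = 1·13 + 8, 13 = 1·8 + 5, 8 = 1·5 + 3, 5 = 1·3 + 2, 3 = 1·2 + 1; back-substituting gives 1 = 55·34 − 21·89, so 34⁻¹ ≡ 55 (mod 89).
For any y ∈ ℤ/89ℤ, x = 55(y − 28) mod 89 satisfies φ(x) = 34·55(y − 28) + 28 ≡ y (since 34·55 ≡ 1 mod 89). So every y has a preimage.
Thus φ is bijective.
Since φ is bijective, we compute φ⁻¹(88): solve 34x + 28 ≡ 88 (mod 89), i.e. 34x ≡ 60 (mod 89).
Multiplying by 34⁻¹ = 55 gives x ≡ 55·60 = 3300 = 37·89 + 7 ≡ 7 (mod 89).
Check: φ(7) = 34·7 + 28 = 266 = 2·89 + 88 ≡ 88 (mod 89).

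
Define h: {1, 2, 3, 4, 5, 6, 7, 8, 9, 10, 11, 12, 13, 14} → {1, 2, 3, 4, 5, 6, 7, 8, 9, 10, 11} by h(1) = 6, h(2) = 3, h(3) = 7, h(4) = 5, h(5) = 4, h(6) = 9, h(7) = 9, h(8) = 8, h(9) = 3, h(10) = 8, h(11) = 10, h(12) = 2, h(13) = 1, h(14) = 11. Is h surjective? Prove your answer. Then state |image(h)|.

11

Every element of the codomain has a preimage: 1 = h(13), 2 = h(12), 3 = h(2), 4 = h(5), 5 = h(4), 6 = h(1), 7 = h(3), 8 = h(8), 9 = h(6), 10 = h(11), 11 = h(14).
Hence h is surjective.
The image of h is {1, 2, 3, 4, 5, 6, 7, 8, 9, 10, 11}, which has 11 elements.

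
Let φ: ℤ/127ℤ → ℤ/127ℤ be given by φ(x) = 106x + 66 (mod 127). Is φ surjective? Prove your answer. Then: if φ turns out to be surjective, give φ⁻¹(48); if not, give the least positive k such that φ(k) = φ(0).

Since gcd(106, 127) = 1, 106 is invertible modulo 127. Euclid's algorithm: 127 = 1·106 + 21, 106 = 5·21 + 1; back-substituting gives 1 = 6·106 − 5·127, so 106⁻¹ ≡ 6 (mod 127).
Then y ↦ 6(y − 66) is a two-sided inverse to φ, so every y ∈ ℤ/127ℤ has a preimage.
Therefore φ is surjective.
Since φ is surjective, we find φ⁻¹(48): we need 106x ≡ 48 − 66 ≡ 109 (mod 127). Using 106⁻¹ = 6: x ≡ 6·109 = 654 = 5·127 + 19, so x = 19.
Check: φ(19) = 106·19 + 66 = 2080 = 16·127 + 48 ≡ 48 (mod 127).

19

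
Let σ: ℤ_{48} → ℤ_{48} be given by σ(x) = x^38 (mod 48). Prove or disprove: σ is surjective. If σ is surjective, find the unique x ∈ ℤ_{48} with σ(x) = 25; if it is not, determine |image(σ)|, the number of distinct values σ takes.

σ(2): Repeated squaring mod 48: 2^1 ≡ 2, 2^2 ≡ 2² = 4, 2^4 ≡ 4² = 16, 2^8 ≡ 16² = 256 ≡ 16, 2^16 ≡ 16² = 256 ≡ 16, 2^32 ≡ 16² = 256 ≡ 16. Since 38 = 32 + 4 + 2, 2^38 ≡ 16·16·4: 16·16 = 256 ≡ 16, then 16·4 = 64 ≡ 16. So 2^38 ≡ 16 (mod 48).
σ(4): Repeated squaring mod 48: 4^1 ≡ 4, 4^2 ≡ 4² = 16, 4^4 ≡ 16² = 256 ≡ 16, 4^8 ≡ 16² = 256 ≡ 16, 4^16 ≡ 16² = 256 ≡ 16, 4^32 ≡ 16² = 256 ≡ 16. Since 38 = 32 + 4 + 2, 4^38 ≡ 16·16·16: 16·16 = 256 ≡ 16, then 16·16 = 256 ≡ 16. So 4^38 ≡ 16 (mod 48).
So σ(2) = σ(4) = 16 while 2 ≠ 4, therefore σ is not injective.
A non-injective map from the 48-element set ℤ_{48} to itself takes at most 47 distinct values, so it cannot be surjective. So σ is not surjective.
Since σ is not surjective, we determine |image(σ)|. Computing x^38 mod 48 for each x (by repeated squaring, reducing mod 48 at every step), the values σ(0), σ(1), …, σ(47) are: 0, 1, 16, 9, 16, 25, 0, 1, 16, 33, 16, 25, 0, 25, 16, 33, 16, 1, 0, 25, 16, 9, 16, 1, 0, 1, 16, 9, 16, 25, 0, 1, 16, 33, 16, 25, 0, 25, 16, 33, 16, 1, 0, 25, 16, 9, 16, 1.
The distinct values are {0, 1, 9, 16, 25, 33}; there are 6 of them.

6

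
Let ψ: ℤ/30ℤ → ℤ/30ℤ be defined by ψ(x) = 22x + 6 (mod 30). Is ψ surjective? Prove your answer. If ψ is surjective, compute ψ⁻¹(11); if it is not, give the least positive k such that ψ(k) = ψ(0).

15

Since gcd(22, 30) = 2, we have 22x ≡ 0 (mod 2) for all x, so ψ(x) ≡ 0 (mod 2).
But 1 ≢ 0 (mod 2), so 1 ∈ ℤ/30ℤ has no preimage. Thus ψ is not surjective.
Since ψ is not surjective, we find the least positive k with ψ(k) = ψ(0): this means 22k ≡ 0 (mod 30), i.e. 30 ∣ 22k. Since gcd(22, 30) = 2, dividing through by 2 this holds exactly when 15 ∣ 11k, and as gcd(11, 15) = 1, exactly when 15 ∣ k.
The smallest positive such k is 15.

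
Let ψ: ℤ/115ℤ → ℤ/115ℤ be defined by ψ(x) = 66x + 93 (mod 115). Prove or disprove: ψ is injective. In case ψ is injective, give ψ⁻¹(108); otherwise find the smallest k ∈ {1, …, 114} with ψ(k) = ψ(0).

If ψ(u) = ψ(v), then 66u ≡ 66v (mod 115). Because gcd(66, 115) = 1, we may cancel 66 to get u ≡ v (mod 115).
Hence ψ is injective.
We now compute 66⁻¹ mod 115 explicitly. Euclid's algorithm: 115 = 1·66 + 49, 66 = 1·49 + 17, 49 = 2·17 + 15, 17 = 1·15 + 2, 15 = 7·2 + 1; back-substituting gives 1 = 61·66 − 35·115, so 66⁻¹ ≡ 61 (mod 115).
Since ψ is injective, we compute ψ⁻¹(108): solve 66x + 93 ≡ 108 (mod 115), i.e. 66x ≡ 15 (mod 115).
Multiplying by 66⁻¹ = 61 gives x ≡ 61·15 = 915 = 7·115 + 110 ≡ 110 (mod 115).
Check: ψ(110) = 66·110 + 93 = 7353 = 63·115 + 108 ≡ 108 (mod 115).

110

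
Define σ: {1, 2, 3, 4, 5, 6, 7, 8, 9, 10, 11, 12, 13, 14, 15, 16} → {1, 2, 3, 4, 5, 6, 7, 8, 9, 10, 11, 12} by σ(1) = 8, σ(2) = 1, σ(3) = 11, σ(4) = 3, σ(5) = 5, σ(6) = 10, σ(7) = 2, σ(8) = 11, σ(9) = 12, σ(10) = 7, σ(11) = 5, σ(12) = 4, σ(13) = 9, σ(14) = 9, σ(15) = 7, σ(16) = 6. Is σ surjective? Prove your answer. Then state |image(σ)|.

Every element of the codomain has a preimage: 1 = σ(2), 2 = σ(7), 3 = σ(4), 4 = σ(12), 5 = σ(5), 6 = σ(16), 7 = σ(10), 8 = σ(1), 9 = σ(13), 10 = σ(6), 11 = σ(3), 12 = σ(9).
Hence σ is surjective.
The image of σ is {1, 2, 3, 4, 5, 6, 7, 8, 9, 10, 11, 12}, which has 12 elements.

12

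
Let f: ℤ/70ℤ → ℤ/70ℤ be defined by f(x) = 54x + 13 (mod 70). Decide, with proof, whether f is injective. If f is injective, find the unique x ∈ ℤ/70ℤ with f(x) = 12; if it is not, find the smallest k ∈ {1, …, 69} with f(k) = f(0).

We have gcd(54, 70) = 2 > 1. Taking u = 0 and v = 35: f(0) = 13 and f(35) = 54·35 + 13 = 1903 ≡ 13 (mod 70).
So f(0) = f(35) while 0 ≠ 35, therefore f is not injective.
Since f is not injective, we find the least positive k with f(k) = f(0): this means 54k ≡ 0 (mod 70), i.e. 70 ∣ 54k. Since gcd(54, 70) = 2, dividing through by 2 this holds exactly when 35 ∣ 27k, and as gcd(27, 35) = 1, exactly when 35 ∣ k.
The smallest positive such k is 35.

35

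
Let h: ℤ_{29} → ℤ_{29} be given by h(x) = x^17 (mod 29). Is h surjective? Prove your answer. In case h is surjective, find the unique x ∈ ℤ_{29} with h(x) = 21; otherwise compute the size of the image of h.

2

Since 29 is prime, the nonzero elements of ℤ_{29} form a cyclic group of order 28.
As gcd(17, 28) = 1, raising to the 17th power is a bijection on this group: if x_1^17 ≡ x_2^17 then (x_1x_2^{−1})^17 = 1, and the only element of order dividing gcd(17, 28) = 1 is 1, so x_1 = x_2.
With h(0) = 0 this makes h injective on all of ℤ_{29}, hence bijective (finite equal-size domain and codomain). In particular h is surjective.
Since h is surjective, we find the preimage of 21. The inverse of x ↦ x^17 on (ℤ_{29})^× is x ↦ x^5, because 17·5 = 85 = 3·28 + 1 ≡ 1 (mod 28) and x^{28} = 1 for x ≠ 0 (Fermat). So h⁻¹(21) = 21^5 mod 29.
Repeated squaring mod 29: 21^1 ≡ 21, 21^2 ≡ 21² = 441 ≡ 6, 21^4 ≡ 6² = 36 ≡ 7. Since 5 = 4 + 1, 21^5 ≡ 7·21: 7·21 = 147 ≡ 2. So 21^5 ≡ 2 (mod 29).
Hence h⁻¹(21) = 2.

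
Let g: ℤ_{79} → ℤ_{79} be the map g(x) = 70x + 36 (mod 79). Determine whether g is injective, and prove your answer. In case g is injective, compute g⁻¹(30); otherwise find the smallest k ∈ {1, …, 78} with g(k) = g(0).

27

Recall: g is injective if g(x_1) = g(x_2) implies x_1 = x_2.
Suppose g(x_1) = g(x_2) in ℤ_{79}. Then 70x_1 + 36 ≡ 70x_2 + 36 (mod 79), so 70(x_1 − x_2) ≡ 0 (mod 79).
Since gcd(70, 79) = 1, 70 is invertible modulo 79, so x_1 − x_2 ≡ 0 (mod 79), i.e. x_1 = x_2.
Thus g is injective.
We now compute 70⁻¹ mod 79 explicitly. Euclid's algorithm: 79 = 1·70 + 9, 70 = 7·9 + 7, 9 = 1·7 + 2, 7 = 3·2 + 1; back-substituting gives 1 = 35·70 − 31·79, so 70⁻¹ ≡ 35 (mod 79).
Since g is injective, we compute g⁻¹(30): solve 70x + 36 ≡ 30 (mod 79), i.e. 70x ≡ 73 (mod 79).
Multiplying by 70⁻¹ = 35 gives x ≡ 35·73 = 2555 = 32·79 + 27 ≡ 27 (mod 79).
Check: g(27) = 70·27 + 36 = 1926 = 24·79 + 30 ≡ 30 (mod 79).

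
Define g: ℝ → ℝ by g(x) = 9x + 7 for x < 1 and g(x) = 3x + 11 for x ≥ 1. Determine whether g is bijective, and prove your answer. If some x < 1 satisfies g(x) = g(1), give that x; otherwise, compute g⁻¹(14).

7/9

Both pieces are strictly increasing (slopes 9 and 3), so each is injective on its own interval.
The left piece maps (−∞, 1) onto (−∞, 16); the right piece maps [1, ∞) onto [14, ∞).
These images overlap. In particular g(1) = 14 (right piece), and solving 9x + 7 = 14 on the left piece gives x = 7/9 < 1.
So g(7/9) = g(1) with 7/9 ≠ 1, and g is not injective, hence not bijective. This x = 7/9 is the requested value below 1.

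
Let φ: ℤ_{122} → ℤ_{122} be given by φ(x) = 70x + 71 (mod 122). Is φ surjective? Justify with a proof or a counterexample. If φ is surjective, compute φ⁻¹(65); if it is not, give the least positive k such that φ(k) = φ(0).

61

Since gcd(70, 122) = 2, we have 70x ≡ 0 (mod 2) for all x, so φ(x) ≡ 1 (mod 2).
But 0 ≢ 1 (mod 2), so 0 ∈ ℤ_{122} has no preimage. So φ is not surjective.
Since φ is not surjective, we find the least positive k with φ(k) = φ(0): this means 70k ≡ 0 (mod 122), i.e. 122 ∣ 70k. Since gcd(70, 122) = 2, dividing through by 2 this holds exactly when 61 ∣ 35k, and as gcd(35, 61) = 1, exactly when 61 ∣ k.
The smallest positive such k is 61.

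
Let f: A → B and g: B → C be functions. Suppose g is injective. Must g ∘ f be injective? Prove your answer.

not injective

No. Take A = {1, 2}, B = C = {1, 2, 3}, f(1) = f(2) = 1, and g = identity (injective).
Then (g ∘ f)(1) = (g ∘ f)(2) = 1 with 1 ≠ 2, so g ∘ f is not injective.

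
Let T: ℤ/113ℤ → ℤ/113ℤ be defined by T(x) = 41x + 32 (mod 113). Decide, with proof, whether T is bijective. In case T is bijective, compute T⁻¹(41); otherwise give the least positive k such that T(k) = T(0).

If T(s) = T(t), then 41s ≡ 41t (mod 113). Because gcd(41, 113) = 1, we may cancel 41 to get s ≡ t (mod 113).
We now compute 41⁻¹ mod 113 explicitly. Euclid's algorithm: 113 = 2·41 + 31, 41 = 1·31 + 10, 31 = 3·10 + 1; back-substituting gives 1 = 102·41 − 37·113, so 41⁻¹ ≡ 102 (mod 113).
For any y ∈ ℤ/113ℤ, x = 102(y − 32) mod 113 satisfies T(x) = 41·102(y − 32) + 32 ≡ y (since 41·102 ≡ 1 mod 113). So every y has a preimage.
Hence T is bijective.
Since T is bijective, we compute T⁻¹(41): solve 41x + 32 ≡ 41 (mod 113), i.e. 41x ≡ 9 (mod 113).
Multiplying by 41⁻¹ = 102 gives x ≡ 102·9 = 918 = 8·113 + 14 ≡ 14 (mod 113).
Check: T(14) = 41·14 + 32 = 606 = 5·113 + 41 ≡ 41 (mod 113).

14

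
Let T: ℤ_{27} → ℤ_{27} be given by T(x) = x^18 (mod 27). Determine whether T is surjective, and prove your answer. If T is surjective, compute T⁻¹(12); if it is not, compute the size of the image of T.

2

T(1) = 1^18 = 1.
T(2): Repeated squaring mod 27: 2^1 ≡ 2, 2^2 ≡ 2² = 4, 2^4 ≡ 4² = 16, 2^8 ≡ 16² = 256 ≡ 13, 2^16 ≡ 13² = 169 ≡ 7. Since 18 = 16 + 2, 2^18 ≡ 7·4: 7·4 = 28 ≡ 1. So 2^18 ≡ 1 (mod 27).
So T(1) = T(2) = 1 while 1 ≠ 2, therefore T is not injective.
A non-injective map from the 27-element set ℤ_{27} to itself takes at most 26 distinct values, so it cannot be surjective. Hence T is not surjective.
Since T is not surjective, we determine |image(T)|. Computing x^18 mod 27 for each x (by repeated squaring, reducing mod 27 at every step), the values T(0), T(1), …, T(26) are: 0, 1, 1, 0, 1, 1, 0, 1, 1, 0, 1, 1, 0, 1, 1, 0, 1, 1, 0, 1, 1, 0, 1, 1, 0, 1, 1.
The distinct values are {0, 1}; there are 2 of them.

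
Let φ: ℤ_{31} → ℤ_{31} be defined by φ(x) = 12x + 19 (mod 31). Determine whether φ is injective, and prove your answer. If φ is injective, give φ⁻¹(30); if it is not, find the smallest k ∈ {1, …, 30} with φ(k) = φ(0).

If φ(u) = φ(v), then 12u ≡ 12v (mod 31). Because gcd(12, 31) = 1, we may cancel 12 to get u ≡ v (mod 31).
Hence φ is injective.
We now compute 12⁻¹ mod 31 explicitly. Euclid's algorithm: 31 = 2·12 + 7, 12 = 1·7 + 5, 7 = 1·5 + 2, 5 = 2·2 + 1; back-substituting gives 1 = 13·12 − 5·31, so 12⁻¹ ≡ 13 (mod 31).
Since φ is injective, we compute φ⁻¹(30): solve 12x + 19 ≡ 30 (mod 31), i.e. 12x ≡ 11 (mod 31).
Multiplying by 12⁻¹ = 13 gives x ≡ 13·11 = 143 = 4·31 + 19 ≡ 19 (mod 31).
Check: φ(19) = 12·19 + 19 = 247 = 7·31 + 30 ≡ 30 (mod 31).

19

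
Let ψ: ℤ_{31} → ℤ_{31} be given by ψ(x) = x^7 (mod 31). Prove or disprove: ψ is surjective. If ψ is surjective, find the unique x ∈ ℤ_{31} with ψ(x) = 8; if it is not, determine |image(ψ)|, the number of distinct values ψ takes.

Since 31 is prime, the nonzero elements of ℤ_{31} form a cyclic group of order 30.
As gcd(7, 30) = 1, raising to the 7th power is a bijection on this group: if u^7 ≡ v^7 then (uv^{−1})^7 = 1, and the only element of order dividing gcd(7, 30) = 1 is 1, so u = v.
With ψ(0) = 0 this makes ψ injective on all of ℤ_{31}, hence bijective (finite equal-size domain and codomain). In particular ψ is surjective.
Since ψ is surjective, we find the preimage of 8. The inverse of x ↦ x^7 on (ℤ_{31})^× is x ↦ x^13, because 7·13 = 91 = 3·30 + 1 ≡ 1 (mod 30) and x^{30} = 1 for x ≠ 0 (Fermat). So ψ⁻¹(8) = 8^13 mod 31.
Repeated squaring mod 31: 8^1 ≡ 8, 8^2 ≡ 8² = 64 ≡ 2, 8^4 ≡ 2² = 4, 8^8 ≡ 4² = 16. Since 13 = 8 + 4 + 1, 8^13 ≡ 16·4·8: 16·4 = 64 ≡ 2, then 2·8 = 16. So 8^13 ≡ 16 (mod 31).
Hence ψ⁻¹(8) = 16.

16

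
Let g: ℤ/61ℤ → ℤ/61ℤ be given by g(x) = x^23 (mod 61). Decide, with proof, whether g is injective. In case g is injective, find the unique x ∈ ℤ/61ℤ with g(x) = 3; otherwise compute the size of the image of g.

Since 61 is prime, the nonzero elements of ℤ/61ℤ form a cyclic group of order 60.
As gcd(23, 60) = 1, raising to the 23rd power is a bijection on this group: if u^23 ≡ v^23 then (uv^{−1})^23 = 1, and the only element of order dividing gcd(23, 60) = 1 is 1, so u = v.
With g(0) = 0 this makes g injective on all of ℤ/61ℤ, hence bijective (finite equal-size domain and codomain). In particular g is injective.
Since g is injective, we find the preimage of 3. The inverse of x ↦ x^23 on (ℤ/61ℤ)^× is x ↦ x^47, because 23·47 = 1081 = 18·60 + 1 ≡ 1 (mod 60) and x^{60} = 1 for x ≠ 0 (Fermat). So g⁻¹(3) = 3^47 mod 61.
Repeated squaring mod 61: 3^1 ≡ 3, 3^2 ≡ 3² = 9, 3^4 ≡ 9² = 81 ≡ 20, 3^8 ≡ 20² = 400 ≡ 34, 3^16 ≡ 34² = 1156 ≡ 58, 3^32 ≡ 58² = 3364 ≡ 9. Since 47 = 32 + 8 + 4 + 2 + 1, 3^47 ≡ 9·34·20·9·3: 9·34 = 306 ≡ 1, then 1·20 = 20, then 20·9 = 180 ≡ 58, then 58·3 = 174 ≡ 52. So 3^47 ≡ 52 (mod 61).
Hence g⁻¹(3) = 52.

52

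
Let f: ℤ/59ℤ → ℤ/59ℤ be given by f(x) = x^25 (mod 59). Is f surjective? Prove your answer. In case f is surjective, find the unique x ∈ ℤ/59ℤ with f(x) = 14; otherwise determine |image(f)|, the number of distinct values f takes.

Since 59 is prime, the nonzero elements of ℤ/59ℤ form a cyclic group of order 58.
As gcd(25, 58) = 1, raising to the 25th power is a bijection on this group: if x_1^25 ≡ x_2^25 then (x_1x_2^{−1})^25 = 1, and the only element of order dividing gcd(25, 58) = 1 is 1, so x_1 = x_2.
With f(0) = 0 this makes f injective on all of ℤ/59ℤ, hence bijective (finite equal-size domain and codomain). In particular f is surjective.
Since f is surjective, we find the preimage of 14. The inverse of x ↦ x^25 on (ℤ/59ℤ)^× is x ↦ x^7, because 25·7 = 175 = 3·58 + 1 ≡ 1 (mod 58) and x^{58} = 1 for x ≠ 0 (Fermat). So f⁻¹(14) = 14^7 mod 59.
Repeated squaring mod 59: 14^1 ≡ 14, 14^2 ≡ 14² = 196 ≡ 19, 14^4 ≡ 19² = 361 ≡ 7. Since 7 = 4 + 2 + 1, 14^7 ≡ 7·19·14: 7·19 = 133 ≡ 15, then 15·14 = 210 ≡ 33. So 14^7 ≡ 33 (mod 59).
Hence f⁻¹(14) = 33.

33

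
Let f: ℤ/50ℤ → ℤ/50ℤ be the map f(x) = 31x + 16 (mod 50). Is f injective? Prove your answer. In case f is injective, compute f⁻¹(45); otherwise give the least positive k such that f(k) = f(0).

Suppose f(a) = f(b) in ℤ/50ℤ. Then 31a + 16 ≡ 31b + 16 (mod 50), therefore 31(a − b) ≡ 0 (mod 50).
Since gcd(31, 50) = 1, 31 is invertible modulo 50, hence a − b ≡ 0 (mod 50), i.e. a = b.
Hence f is injective.
We now compute 31⁻¹ mod 50 explicitly. Euclid's algorithm: 50 = 1·31 + 19, 31 = 1·19 + 12, 19 = 1·12 + 7, 12 = 1·7 + 5, 7 = 1·5 + 2, 5 = 2·2 + 1; back-substituting gives 1 = 21·31 − 13·50, so 31⁻¹ ≡ 21 (mod 50).
Since f is injective, we compute f⁻¹(45): solve 31x + 16 ≡ 45 (mod 50), i.e. 31x ≡ 29 (mod 50).
Multiplying by 31⁻¹ = 21 gives x ≡ 21·29 = 609 = 12·50 + 9 ≡ 9 (mod 50).
Check: f(9) = 31·9 + 16 = 295 = 5·50 + 45 ≡ 45 (mod 50).

9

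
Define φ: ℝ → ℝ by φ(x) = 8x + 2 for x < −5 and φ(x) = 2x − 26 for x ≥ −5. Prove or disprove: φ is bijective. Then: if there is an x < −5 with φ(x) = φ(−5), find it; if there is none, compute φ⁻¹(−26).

Both pieces are strictly increasing (slopes 8 and 2), so each is injective on its own interval.
The left piece maps (−∞, −5) onto (−∞, −38); the right piece maps [−5, ∞) onto [−36, ∞).
The images leave a gap (−38 has no preimage), so φ is not surjective, hence not bijective.
Because the two images are disjoint, no x < −5 has φ(x) = φ(−5), so we compute φ⁻¹(−26): −26 lies in [−36, ∞), so solve 2x − 26 = −26: x = (−26 + 26)/2 = 0.

0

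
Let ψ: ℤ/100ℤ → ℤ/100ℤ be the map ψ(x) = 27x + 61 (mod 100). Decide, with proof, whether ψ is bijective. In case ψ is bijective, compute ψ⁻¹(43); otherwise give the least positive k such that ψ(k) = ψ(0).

66

By definition, injectivity means: for all s, t in the domain, ψ(s) = ψ(t) implies s = t.
If ψ(s) = ψ(t), then 27s ≡ 27t (mod 100). Because gcd(27, 100) = 1, we may cancel 27 to get s ≡ t (mod 100).
We now compute 27⁻¹ mod 100 explicitly. Euclid's algorithm: 100 = 3·27 + 19, 27 = 1·19 + 8, 19 = 2·8 + 3, 8 = 2·3 + 2, 3 = 1·2 + 1; back-substituting gives 1 = 63·27 − 17·100, so 27⁻¹ ≡ 63 (mod 100).
Then y ↦ 63(y − 61) is a two-sided inverse to ψ, so every y ∈ ℤ/100ℤ has a preimage.
Therefore ψ is bijective.
Since ψ is bijective, we find ψ⁻¹(43): we need 27x ≡ 43 − 61 ≡ 82 (mod 100). Using 27⁻¹ = 63: x ≡ 63·82 = 5166 = 51·100 + 66, so x = 66.
Check: ψ(66) = 27·66 + 61 = 1843 = 18·100 + 43 ≡ 43 (mod 100).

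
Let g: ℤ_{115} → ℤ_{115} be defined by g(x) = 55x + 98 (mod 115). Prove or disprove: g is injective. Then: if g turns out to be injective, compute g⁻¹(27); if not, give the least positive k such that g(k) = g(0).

23

We have gcd(55, 115) = 5 > 1. Taking a = 0 and b = 23: g(0) = 98 and g(23) = 55·23 + 98 = 1363 ≡ 98 (mod 115).
So g(0) = g(23) while 0 ≠ 23, so g is not injective.
Since g is not injective, we find the least positive k with g(k) = g(0): this means 55k ≡ 0 (mod 115), i.e. 115 ∣ 55k. Since gcd(55, 115) = 5, dividing through by 5 this holds exactly when 23 ∣ 11k, and as gcd(11, 23) = 1, exactly when 23 ∣ k.
The smallest positive such k is 23.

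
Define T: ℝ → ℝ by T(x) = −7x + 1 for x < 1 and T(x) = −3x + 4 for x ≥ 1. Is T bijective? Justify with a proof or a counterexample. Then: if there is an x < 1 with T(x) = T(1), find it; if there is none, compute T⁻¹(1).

Both pieces are strictly decreasing (slopes −7 and −3), so each is injective on its own interval.
The left piece maps (−∞, 1) onto (−6, ∞); the right piece maps [1, ∞) onto (−∞, 1].
These images overlap. In particular T(1) = 1 (right piece), and solving −7x + 1 = 1 on the left piece gives x = 0 < 1.
So T(0) = T(1) with 0 ≠ 1, and T is not injective, hence not bijective. This x = 0 is the requested value below 1.

0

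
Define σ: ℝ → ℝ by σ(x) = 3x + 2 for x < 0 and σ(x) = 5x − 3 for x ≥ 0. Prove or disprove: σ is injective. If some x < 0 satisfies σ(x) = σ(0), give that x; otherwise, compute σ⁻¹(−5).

-5/3

Both pieces are strictly increasing (slopes 3 and 5), so each is injective on its own interval.
The left piece maps (−∞, 0) onto (−∞, 2); the right piece maps [0, ∞) onto [−3, ∞).
These images overlap. In particular σ(0) = −3 (right piece), and solving 3x + 2 = −3 on the left piece gives x = −5/3 < 0.
So σ(−5/3) = σ(0) with −5/3 ≠ 0, and σ is not injective. This x = −5/3 is the requested value below 0.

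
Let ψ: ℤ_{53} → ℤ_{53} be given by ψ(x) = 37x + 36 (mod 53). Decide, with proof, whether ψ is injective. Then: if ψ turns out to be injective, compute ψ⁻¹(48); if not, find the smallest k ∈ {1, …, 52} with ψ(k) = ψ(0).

39

By definition, ψ is injective when ψ(x_1) = ψ(x_2) forces x_1 = x_2.
Suppose ψ(x_1) = ψ(x_2) in ℤ_{53}. Then 37x_1 + 36 ≡ 37x_2 + 36 (mod 53), hence 37(x_1 − x_2) ≡ 0 (mod 53).
Since gcd(37, 53) = 1, 37 is invertible modulo 53, so x_1 − x_2 ≡ 0 (mod 53), i.e. x_1 = x_2.
So ψ is injective.
We now compute 37⁻¹ mod 53 explicitly. Euclid's algorithm: 53 = 1·37 + 16, 37 = 2·16 + 5, 16 = 3·5 + 1; back-substituting gives 1 = 43·37 − 30·53, so 37⁻¹ ≡ 43 (mod 53).
Since ψ is injective, we compute ψ⁻¹(48): solve 37x + 36 ≡ 48 (mod 53), i.e. 37x ≡ 12 (mod 53).
Multiplying by 37⁻¹ = 43 gives x ≡ 43·12 = 516 = 9·53 + 39 ≡ 39 (mod 53).
Check: ψ(39) = 37·39 + 36 = 1479 = 27·53 + 48 ≡ 48 (mod 53).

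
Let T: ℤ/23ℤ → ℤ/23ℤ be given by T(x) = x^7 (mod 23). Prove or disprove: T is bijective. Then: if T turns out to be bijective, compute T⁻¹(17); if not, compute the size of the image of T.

Since 23 is prime, the nonzero elements of ℤ/23ℤ form a cyclic group of order 22.
As gcd(7, 22) = 1, raising to the 7th power is a bijection on this group: if a^7 ≡ b^7 then (ab^{−1})^7 = 1, and the only element of order dividing gcd(7, 22) = 1 is 1, so a = b.
With T(0) = 0 this makes T injective on all of ℤ/23ℤ, hence bijective (finite equal-size domain and codomain). In particular T is bijective.
Since T is bijective, we find the preimage of 17. The inverse of x ↦ x^7 on (ℤ/23ℤ)^× is x ↦ x^19, because 7·19 = 133 = 6·22 + 1 ≡ 1 (mod 22) and x^{22} = 1 for x ≠ 0 (Fermat). So T⁻¹(17) = 17^19 mod 23.
Repeated squaring mod 23: 17^1 ≡ 17, 17^2 ≡ 17² = 289 ≡ 13, 17^4 ≡ 13² = 169 ≡ 8, 17^8 ≡ 8² = 64 ≡ 18, 17^16 ≡ 18² = 324 ≡ 2. Since 19 = 16 + 2 + 1, 17^19 ≡ 2·13·17: 2·13 = 26 ≡ 3, then 3·17 = 51 ≡ 5. So 17^19 ≡ 5 (mod 23).
Hence T⁻¹(17) = 5.

5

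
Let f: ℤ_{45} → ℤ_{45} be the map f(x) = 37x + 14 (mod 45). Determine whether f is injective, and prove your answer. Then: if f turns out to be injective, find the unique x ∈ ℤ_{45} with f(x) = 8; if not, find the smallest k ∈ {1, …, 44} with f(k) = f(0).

12

If f(x_1) = f(x_2), then 37x_1 ≡ 37x_2 (mod 45). Because gcd(37, 45) = 1, we may cancel 37 to get x_1 ≡ x_2 (mod 45).
Therefore f is injective.
We now compute 37⁻¹ mod 45 explicitly. Euclid's algorithm: 45 = 1·37 + 8, 37 = 4·8 + 5, 8 = 1·5 + 3, 5 = 1·3 + 2, 3 = 1·2 + 1; back-substituting gives 1 = 28·37 − 23·45, so 37⁻¹ ≡ 28 (mod 45).
Since f is injective, we find f⁻¹(8): we need 37x ≡ 8 − 14 ≡ 39 (mod 45). Using 37⁻¹ = 28: x ≡ 28·39 = 1092 = 24·45 + 12, so x = 12.
Check: f(12) = 37·12 + 14 = 458 = 10·45 + 8 ≡ 8 (mod 45).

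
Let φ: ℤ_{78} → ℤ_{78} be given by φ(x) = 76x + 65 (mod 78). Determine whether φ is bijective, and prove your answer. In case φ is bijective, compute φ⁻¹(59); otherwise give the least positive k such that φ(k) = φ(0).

39

Recall: φ is injective when φ(s) = φ(t) forces s = t.
We have gcd(76, 78) = 2 > 1. Taking s = 0 and t = 39: φ(0) = 65 and φ(39) = 76·39 + 65 = 3029 ≡ 65 (mod 78).
So φ(0) = φ(39) while 0 ≠ 39, therefore φ is not injective, hence not bijective.
Since φ is not bijective, we find the least positive k with φ(k) = φ(0): this means 76k ≡ 0 (mod 78), i.e. 78 ∣ 76k. Since gcd(76, 78) = 2, dividing through by 2 this holds exactly when 39 ∣ 38k, and as gcd(38, 39) = 1, exactly when 39 ∣ k.
The smallest positive such k is 39.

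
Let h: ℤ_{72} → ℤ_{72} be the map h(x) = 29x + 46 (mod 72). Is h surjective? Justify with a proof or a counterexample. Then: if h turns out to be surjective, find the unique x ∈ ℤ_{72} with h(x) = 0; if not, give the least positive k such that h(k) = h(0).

58

Recall that h is surjective if every y in the codomain equals h(x) for some x in the domain.
Since gcd(29, 72) = 1, 29 is invertible modulo 72. Euclid's algorithm: 72 = 2·29 + 14, 29 = 2·14 + 1; back-substituting gives 1 = 5·29 − 2·72, so 29⁻¹ ≡ 5 (mod 72).
For any y ∈ ℤ_{72}, x = 5(y − 46) mod 72 satisfies h(x) = 29·5(y − 46) + 46 ≡ y (since 29·5 ≡ 1 mod 72). So every y has a preimage.
So h is surjective.
Since h is surjective, we find h⁻¹(0): we need 29x ≡ 0 − 46 ≡ 26 (mod 72). Using 29⁻¹ = 5: x ≡ 5·26 = 130 = 1·72 + 58, so x = 58.
Check: h(58) = 29·58 + 46 = 1728 = 24·72 + 0 ≡ 0 (mod 72).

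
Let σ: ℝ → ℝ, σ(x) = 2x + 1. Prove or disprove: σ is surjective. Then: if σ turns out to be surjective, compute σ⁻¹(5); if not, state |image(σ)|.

2

For any y ∈ ℝ, x = (y − 1)/2 satisfies σ(x) = y.
So σ is surjective.
Since σ is surjective, we compute σ⁻¹(5) = (5 − 1)/2 = 2.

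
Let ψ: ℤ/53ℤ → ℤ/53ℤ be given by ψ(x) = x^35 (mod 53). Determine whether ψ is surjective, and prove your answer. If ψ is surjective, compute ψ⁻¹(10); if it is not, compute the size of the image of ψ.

Since 53 is prime, the nonzero elements of ℤ/53ℤ form a cyclic group of order 52.
As gcd(35, 52) = 1, raising to the 35th power is a bijection on this group: if s^35 ≡ t^35 then (st^{−1})^35 = 1, and the only element of order dividing gcd(35, 52) = 1 is 1, so s = t.
With ψ(0) = 0 this makes ψ injective on all of ℤ/53ℤ, hence bijective (finite equal-size domain and codomain). In particular ψ is surjective.
Since ψ is surjective, we find the preimage of 10. The inverse of x ↦ x^35 on (ℤ/53ℤ)^× is x ↦ x^3, because 35·3 = 105 = 2·52 + 1 ≡ 1 (mod 52) and x^{52} = 1 for x ≠ 0 (Fermat). So ψ⁻¹(10) = 10^3 mod 53.
Repeated squaring mod 53: 10^1 ≡ 10, 10^2 ≡ 10² = 100 ≡ 47. Since 3 = 2 + 1, 10^3 ≡ 47·10: 47·10 = 470 ≡ 46. So 10^3 ≡ 46 (mod 53).
Hence ψ⁻¹(10) = 46.

46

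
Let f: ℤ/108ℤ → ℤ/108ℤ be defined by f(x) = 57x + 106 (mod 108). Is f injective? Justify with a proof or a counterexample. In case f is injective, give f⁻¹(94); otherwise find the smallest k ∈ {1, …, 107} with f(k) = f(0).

36

We have gcd(57, 108) = 3 > 1. Taking s = 0 and t = 36: f(0) = 106 and f(36) = 57·36 + 106 = 2158 ≡ 106 (mod 108).
So f(0) = f(36) while 0 ≠ 36, thus f is not injective.
Since f is not injective, we find the least positive k with f(k) = f(0): this means 57k ≡ 0 (mod 108), i.e. 108 ∣ 57k. Since gcd(57, 108) = 3, dividing through by 3 this holds exactly when 36 ∣ 19k, and as gcd(19, 36) = 1, exactly when 36 ∣ k.
The smallest positive such k is 36.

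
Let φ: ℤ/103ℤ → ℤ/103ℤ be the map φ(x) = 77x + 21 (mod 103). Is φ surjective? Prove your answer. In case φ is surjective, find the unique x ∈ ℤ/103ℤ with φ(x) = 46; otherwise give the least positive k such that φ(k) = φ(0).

Since gcd(77, 103) = 1, 77 is invertible modulo 103. Euclid's algorithm: 103 = 1·77 + 26, 77 = 2·26 + 25, 26 = 1·25 + 1; back-substituting gives 1 = 99·77 − 74·103, so 77⁻¹ ≡ 99 (mod 103).
For any y ∈ ℤ/103ℤ, x = 99(y − 21) mod 103 satisfies φ(x) = 77·99(y − 21) + 21 ≡ y (since 77·99 ≡ 1 mod 103). So every y has a preimage.
Therefore φ is surjective.
Since φ is surjective, we find φ⁻¹(46): we need 77x ≡ 46 − 21 ≡ 25 (mod 103). Using 77⁻¹ = 99: x ≡ 99·25 = 2475 = 24·103 + 3, so x = 3.
Check: φ(3) = 77·3 + 21 = 252 = 2·103 + 46 ≡ 46 (mod 103).

3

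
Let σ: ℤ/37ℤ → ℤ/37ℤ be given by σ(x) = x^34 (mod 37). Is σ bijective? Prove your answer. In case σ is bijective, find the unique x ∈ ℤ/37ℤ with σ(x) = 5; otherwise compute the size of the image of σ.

19

σ(18): Repeated squaring mod 37: 18^1 ≡ 18, 18^2 ≡ 18² = 324 ≡ 28, 18^4 ≡ 28² = 784 ≡ 7, 18^8 ≡ 7² = 49 ≡ 12, 18^16 ≡ 12² = 144 ≡ 33, 18^32 ≡ 33² = 1089 ≡ 16. Since 34 = 32 + 2, 18^34 ≡ 16·28: 16·28 = 448 ≡ 4. So 18^34 ≡ 4 (mod 37).
σ(19): Repeated squaring mod 37: 19^1 ≡ 19, 19^2 ≡ 19² = 361 ≡ 28, 19^4 ≡ 28² = 784 ≡ 7, 19^8 ≡ 7² = 49 ≡ 12, 19^16 ≡ 12² = 144 ≡ 33, 19^32 ≡ 33² = 1089 ≡ 16. Since 34 = 32 + 2, 19^34 ≡ 16·28: 16·28 = 448 ≡ 4. So 19^34 ≡ 4 (mod 37).
So σ(18) = σ(19) = 4 while 18 ≠ 19, thus σ is not injective, hence not bijective.
Since σ is not bijective, we determine |image(σ)|. Computing x^34 mod 37 for each x (by repeated squaring, reducing mod 37 at every step), the values σ(0), σ(1), …, σ(36) are: 0, 1, 28, 33, 7, 3, 36, 34, 11, 16, 10, 26, 9, 30, 27, 25, 12, 21, 4, 4, 21, 12, 25, 27, 30, 9, 26, 10, 16, 11, 34, 36, 3, 7, 33, 28, 1.
The distinct values are {0, 1, 3, 4, 7, 9, 10, 11, 12, 16, 21, 25, 26, 27, 28, 30, 33, 34, 36}; there are 19 of them.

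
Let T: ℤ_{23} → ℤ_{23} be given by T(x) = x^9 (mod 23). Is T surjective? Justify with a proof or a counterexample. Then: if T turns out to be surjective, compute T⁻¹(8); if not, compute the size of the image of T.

Since 23 is prime, the nonzero elements of ℤ_{23} form a cyclic group of order 22.
As gcd(9, 22) = 1, raising to the 9th power is a bijection on this group: if s^9 ≡ t^9 then (st^{−1})^9 = 1, and the only element of order dividing gcd(9, 22) = 1 is 1, so s = t.
With T(0) = 0 this makes T injective on all of ℤ_{23}, hence bijective (finite equal-size domain and codomain). In particular T is surjective.
Since T is surjective, we find the preimage of 8. The inverse of x ↦ x^9 on (ℤ_{23})^× is x ↦ x^5, because 9·5 = 45 = 2·22 + 1 ≡ 1 (mod 22) and x^{22} = 1 for x ≠ 0 (Fermat). So T⁻¹(8) = 8^5 mod 23.
Repeated squaring mod 23: 8^1 ≡ 8, 8^2 ≡ 8² = 64 ≡ 18, 8^4 ≡ 18² = 324 ≡ 2. Since 5 = 4 + 1, 8^5 ≡ 2·8: 2·8 = 16. So 8^5 ≡ 16 (mod 23).
Hence T⁻¹(8) = 16.

16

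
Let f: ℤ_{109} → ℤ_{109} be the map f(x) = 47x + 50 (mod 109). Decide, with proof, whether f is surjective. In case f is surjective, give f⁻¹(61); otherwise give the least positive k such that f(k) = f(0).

Since gcd(47, 109) = 1, 47 is invertible modulo 109. Euclid's algorithm: 109 = 2·47 + 15, 47 = 3·15 + 2, 15 = 7·2 + 1; back-substituting gives 1 = 58·47 − 25·109, so 47⁻¹ ≡ 58 (mod 109).
Then y ↦ 58(y − 50) is a two-sided inverse to f, so every y ∈ ℤ_{109} has a preimage.
So f is surjective.
Since f is surjective, we find f⁻¹(61): we need 47x ≡ 61 − 50 ≡ 11 (mod 109). Using 47⁻¹ = 58: x ≡ 58·11 = 638 = 5·109 + 93, so x = 93.
Check: f(93) = 47·93 + 50 = 4421 = 40·109 + 61 ≡ 61 (mod 109).

93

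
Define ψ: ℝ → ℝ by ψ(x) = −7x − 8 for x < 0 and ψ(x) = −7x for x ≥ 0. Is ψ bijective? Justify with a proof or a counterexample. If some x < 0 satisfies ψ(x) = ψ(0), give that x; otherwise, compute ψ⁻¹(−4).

Both pieces are strictly decreasing (slopes −7 and −7), so each is injective on its own interval.
The left piece maps (−∞, 0) onto (−8, ∞); the right piece maps [0, ∞) onto (−∞, 0].
These images overlap. In particular ψ(0) = 0 (right piece), and solving −7x − 8 = 0 on the left piece gives x = −8/7 < 0.
So ψ(−8/7) = ψ(0) with −8/7 ≠ 0, and ψ is not injective, hence not bijective. This x = −8/7 is the requested value below 0.

-8/7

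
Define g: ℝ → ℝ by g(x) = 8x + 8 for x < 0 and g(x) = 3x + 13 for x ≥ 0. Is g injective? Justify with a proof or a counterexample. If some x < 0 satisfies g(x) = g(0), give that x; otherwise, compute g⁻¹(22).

3

Both pieces are strictly increasing (slopes 8 and 3), so each is injective on its own interval.
The left piece maps (−∞, 0) onto (−∞, 8); the right piece maps [0, ∞) onto [13, ∞).
These images are disjoint, so no value is attained by both pieces. So g is injective.
Because the two images are disjoint, no x < 0 has g(x) = g(0), so we compute g⁻¹(22): 22 lies in [13, ∞), so solve 3x + 13 = 22: x = (22 − 13)/3 = 3.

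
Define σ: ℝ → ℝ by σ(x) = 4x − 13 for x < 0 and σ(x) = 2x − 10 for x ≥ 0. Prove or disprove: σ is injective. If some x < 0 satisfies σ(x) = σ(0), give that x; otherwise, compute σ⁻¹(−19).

Both pieces are strictly increasing (slopes 4 and 2), so each is injective on its own interval.
The left piece maps (−∞, 0) onto (−∞, −13); the right piece maps [0, ∞) onto [−10, ∞).
These images are disjoint, so no value is attained by both pieces. Therefore σ is injective.
Because the two images are disjoint, no x < 0 has σ(x) = σ(0), so we compute σ⁻¹(−19): −19 lies in (−∞, −13), so solve 4x − 13 = −19: x = (−19 + 13)/4 = −3/2.

-3/2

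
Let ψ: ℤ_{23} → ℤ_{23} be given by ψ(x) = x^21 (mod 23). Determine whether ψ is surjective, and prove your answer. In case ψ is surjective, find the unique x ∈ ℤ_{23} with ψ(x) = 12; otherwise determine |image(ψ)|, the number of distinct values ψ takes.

Since 23 is prime, the nonzero elements of ℤ_{23} form a cyclic group of order 22.
As gcd(21, 22) = 1, raising to the 21st power is a bijection on this group: if a^21 ≡ b^21 then (ab^{−1})^21 = 1, and the only element of order dividing gcd(21, 22) = 1 is 1, so a = b.
With ψ(0) = 0 this makes ψ injective on all of ℤ_{23}, hence bijective (finite equal-size domain and codomain). In particular ψ is surjective.
Since ψ is surjective, we find the preimage of 12. The inverse of x ↦ x^21 on (ℤ_{23})^× is x ↦ x^21, because 21·21 = 441 = 20·22 + 1 ≡ 1 (mod 22) and x^{22} = 1 for x ≠ 0 (Fermat). So ψ⁻¹(12) = 12^21 mod 23.
Repeated squaring mod 23: 12^1 ≡ 12, 12^2 ≡ 12² = 144 ≡ 6, 12^4 ≡ 6² = 36 ≡ 13, 12^8 ≡ 13² = 169 ≡ 8, 12^16 ≡ 8² = 64 ≡ 18. Since 21 = 16 + 4 + 1, 12^21 ≡ 18·13·12: 18·13 = 234 ≡ 4, then 4·12 = 48 ≡ 2. So 12^21 ≡ 2 (mod 23).
Hence ψ⁻¹(12) = 2.

2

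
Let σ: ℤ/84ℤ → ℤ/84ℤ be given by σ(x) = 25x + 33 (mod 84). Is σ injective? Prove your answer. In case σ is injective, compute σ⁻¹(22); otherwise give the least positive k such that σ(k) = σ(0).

Recall that σ is injective if σ(x_1) = σ(x_2) implies x_1 = x_2.
Suppose σ(x_1) = σ(x_2) in ℤ/84ℤ. Then 25x_1 + 33 ≡ 25x_2 + 33 (mod 84), thus 25(x_1 − x_2) ≡ 0 (mod 84).
Since gcd(25, 84) = 1, 25 is invertible modulo 84, therefore x_1 − x_2 ≡ 0 (mod 84), i.e. x_1 = x_2.
So σ is injective.
We now compute 25⁻¹ mod 84 explicitly. Euclid's algorithm: 84 = 3·25 + 9, 25 = 2·9 + 7, 9 = 1·7 + 2, 7 = 3·2 + 1; back-substituting gives 1 = 37·25 − 11·84, so 25⁻¹ ≡ 37 (mod 84).
Since σ is injective, we find σ⁻¹(22): we need 25x ≡ 22 − 33 ≡ 73 (mod 84). Using 25⁻¹ = 37: x ≡ 37·73 = 2701 = 32·84 + 13, so x = 13.
Check: σ(13) = 25·13 + 33 = 358 = 4·84 + 22 ≡ 22 (mod 84).

13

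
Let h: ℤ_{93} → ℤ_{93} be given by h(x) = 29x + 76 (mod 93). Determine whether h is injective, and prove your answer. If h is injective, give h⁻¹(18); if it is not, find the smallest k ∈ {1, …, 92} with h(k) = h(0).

If h(u) = h(v), then 29u ≡ 29v (mod 93). Because gcd(29, 93) = 1, we may cancel 29 to get u ≡ v (mod 93).
Hence h is injective.
We now compute 29⁻¹ mod 93 explicitly. Euclid's algorithm: 93 = 3·29 + 6, 29 = 4·6 + 5, 6 = 1·5 + 1; back-substituting gives 1 = 77·29 − 24·93, so 29⁻¹ ≡ 77 (mod 93).
Since h is injective, we find h⁻¹(18): we need 29x ≡ 18 − 76 ≡ 35 (mod 93). Using 29⁻¹ = 77: x ≡ 77·35 = 2695 = 28·93 + 91, so x = 91.
Check: h(91) = 29·91 + 76 = 2715 = 29·93 + 18 ≡ 18 (mod 93).

91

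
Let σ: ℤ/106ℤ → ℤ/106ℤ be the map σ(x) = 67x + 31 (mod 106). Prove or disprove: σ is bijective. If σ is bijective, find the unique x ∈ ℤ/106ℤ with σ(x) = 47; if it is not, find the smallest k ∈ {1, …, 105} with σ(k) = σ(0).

92

If σ(u) = σ(v), then 67u ≡ 67v (mod 106). Because gcd(67, 106) = 1, we may cancel 67 to get u ≡ v (mod 106).
We now compute 67⁻¹ mod 106 explicitly. Euclid's algorithm: 106 = 1·67 + 39, 67 = 1·39 + 28, 39 = 1·28 + 11, 28 = 2·11 + 6, 11 = 1·6 + 5, 6 = 1·5 + 1; back-substituting gives 1 = 19·67 − 12·106, so 67⁻¹ ≡ 19 (mod 106).
Then y ↦ 19(y − 31) is a two-sided inverse to σ, so every y ∈ ℤ/106ℤ has a preimage.
Therefore σ is bijective.
Since σ is bijective, we find σ⁻¹(47): we need 67x ≡ 47 − 31 ≡ 16 (mod 106). Using 67⁻¹ = 19: x ≡ 19·16 = 304 = 2·106 + 92, so x = 92.
Check: σ(92) = 67·92 + 31 = 6195 = 58·106 + 47 ≡ 47 (mod 106).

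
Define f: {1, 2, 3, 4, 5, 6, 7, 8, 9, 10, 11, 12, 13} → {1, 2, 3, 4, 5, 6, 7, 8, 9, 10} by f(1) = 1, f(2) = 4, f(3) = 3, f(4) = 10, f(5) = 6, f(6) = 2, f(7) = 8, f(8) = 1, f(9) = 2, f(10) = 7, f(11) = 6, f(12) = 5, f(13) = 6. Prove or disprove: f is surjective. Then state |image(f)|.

No element maps to 9, so f is not surjective.
The image of f is {1, 2, 3, 4, 5, 6, 7, 8, 10}, which has 9 elements.

9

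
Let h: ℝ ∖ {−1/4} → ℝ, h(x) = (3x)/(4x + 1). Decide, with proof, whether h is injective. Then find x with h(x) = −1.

Suppose h(u) = h(v). Cross-multiplying: (3u)(4v + 1) = (3v)(4u + 1).
Expanding both sides and cancelling the symmetric terms leaves 3·(u − v) = 0. Since 3 ≠ 0, u = v. Therefore h is injective.
Solving h(x) = −1: cross-multiplying gives 3x = −1(4x + 1), which rearranges to 7x = −1, so x = −1/7.

-1/7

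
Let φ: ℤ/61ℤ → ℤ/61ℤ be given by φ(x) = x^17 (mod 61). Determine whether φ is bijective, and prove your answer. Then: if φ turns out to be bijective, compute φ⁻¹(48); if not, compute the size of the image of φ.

Since 61 is prime, the nonzero elements of ℤ/61ℤ form a cyclic group of order 60.
As gcd(17, 60) = 1, raising to the 17th power is a bijection on this group: if x_1^17 ≡ x_2^17 then (x_1x_2^{−1})^17 = 1, and the only element of order dividing gcd(17, 60) = 1 is 1, so x_1 = x_2.
With φ(0) = 0 this makes φ injective on all of ℤ/61ℤ, hence bijective (finite equal-size domain and codomain). In particular φ is bijective.
Since φ is bijective, we find the preimage of 48. The inverse of x ↦ x^17 on (ℤ/61ℤ)^× is x ↦ x^53, because 17·53 = 901 = 15·60 + 1 ≡ 1 (mod 60) and x^{60} = 1 for x ≠ 0 (Fermat). So φ⁻¹(48) = 48^53 mod 61.
Repeated squaring mod 61: 48^1 ≡ 48, 48^2 ≡ 48² = 2304 ≡ 47, 48^4 ≡ 47² = 2209 ≡ 13, 48^8 ≡ 13² = 169 ≡ 47, 48^16 ≡ 47² = 2209 ≡ 13, 48^32 ≡ 13² = 169 ≡ 47. Since 53 = 32 + 16 + 4 + 1, 48^53 ≡ 47·13·13·48: 47·13 = 611 ≡ 1, then 1·13 = 13, then 13·48 = 624 ≡ 14. So 48^53 ≡ 14 (mod 61).
Hence φ⁻¹(48) = 14.

14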